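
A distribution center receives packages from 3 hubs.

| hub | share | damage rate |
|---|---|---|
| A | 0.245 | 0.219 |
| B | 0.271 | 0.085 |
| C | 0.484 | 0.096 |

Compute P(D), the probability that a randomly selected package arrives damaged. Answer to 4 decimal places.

P(D) = P(D|A)·P(A) + P(D|B)·P(B) + P(D|C)·P(C)
      = 0.219·0.245 + 0.085·0.271 + 0.096·0.484
      = 0.053655 + 0.023035 + 0.046464 = 0.123154

P(D) ≈ 0.1232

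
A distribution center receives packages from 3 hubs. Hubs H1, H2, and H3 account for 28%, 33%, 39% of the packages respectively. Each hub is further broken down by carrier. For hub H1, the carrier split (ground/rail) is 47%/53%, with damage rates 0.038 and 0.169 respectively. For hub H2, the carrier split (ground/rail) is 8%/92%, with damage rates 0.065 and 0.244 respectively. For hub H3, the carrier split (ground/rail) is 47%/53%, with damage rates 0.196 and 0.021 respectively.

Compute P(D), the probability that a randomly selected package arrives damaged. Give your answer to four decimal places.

P(D|H1) = 0.47·0.038 + 0.53·0.169 = 0.01786 + 0.08957 = 0.10743
P(D|H2) = 0.08·0.065 + 0.92·0.244 = 0.0052 + 0.22448 = 0.22968
P(D|H3) = 0.47·0.196 + 0.53·0.021 = 0.09212 + 0.01113 = 0.10325
Then overall,
P(D) = 0.28·0.10743 + 0.33·0.22968 + 0.39·0.10325
      = 0.0300804 + 0.0757944 + 0.0402675 = 0.1461423

0.1461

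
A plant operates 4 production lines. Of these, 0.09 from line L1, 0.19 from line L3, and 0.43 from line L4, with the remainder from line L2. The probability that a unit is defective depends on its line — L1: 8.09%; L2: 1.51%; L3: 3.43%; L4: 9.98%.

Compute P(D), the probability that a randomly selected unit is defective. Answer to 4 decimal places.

0.0611

P(L2) = 1 − (0.09 + 0.19 + 0.43) = 0.29.
Using total probability over the partition,
P(D) = P(D|L1)·P(L1) + P(D|L2)·P(L2) + P(D|L3)·P(L3) + P(D|L4)·P(L4)
      = 0.0809·0.09 + 0.0151·0.29 + 0.0343·0.19 + 0.0998·0.43
      = 0.007281 + 0.004379 + 0.006517 + 0.042914 = 0.061091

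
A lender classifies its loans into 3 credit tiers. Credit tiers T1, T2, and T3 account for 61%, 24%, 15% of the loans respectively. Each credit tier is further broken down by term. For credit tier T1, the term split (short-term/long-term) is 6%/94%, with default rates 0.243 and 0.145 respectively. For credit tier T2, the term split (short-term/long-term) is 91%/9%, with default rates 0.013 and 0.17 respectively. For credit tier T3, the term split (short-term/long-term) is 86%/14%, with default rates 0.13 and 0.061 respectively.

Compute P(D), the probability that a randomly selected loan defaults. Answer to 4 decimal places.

P(D) ≈ 0.1166

P(D|T1) = 0.06·0.243 + 0.94·0.145 = 0.01458 + 0.1363 = 0.15088
P(D|T2) = 0.91·0.013 + 0.09·0.17 = 0.01183 + 0.0153 = 0.02713
P(D|T3) = 0.86·0.13 + 0.14·0.061 = 0.1118 + 0.00854 = 0.12034
By total probability over the outer partition,
P(D) = 0.61·0.15088 + 0.24·0.02713 + 0.15·0.12034
      = 0.0920368 + 0.0065112 + 0.018051 = 0.116599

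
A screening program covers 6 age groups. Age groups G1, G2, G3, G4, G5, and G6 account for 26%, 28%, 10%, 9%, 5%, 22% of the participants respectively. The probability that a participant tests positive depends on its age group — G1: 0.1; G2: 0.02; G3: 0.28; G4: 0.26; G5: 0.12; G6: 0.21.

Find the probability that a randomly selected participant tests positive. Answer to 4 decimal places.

0.1352

Summing over the partition,
P(T) = P(T|G1)·P(G1) + P(T|G2)·P(G2) + P(T|G3)·P(G3) + P(T|G4)·P(G4) + P(T|G5)·P(G5) + P(T|G6)·P(G6)
      = 0.1·0.26 + 0.02·0.28 + 0.28·0.1 + 0.26·0.09 + 0.12·0.05 + 0.21·0.22
      = 0.026 + 0.0056 + 0.028 + 0.0234 + 0.006 + 0.0462 = 0.1352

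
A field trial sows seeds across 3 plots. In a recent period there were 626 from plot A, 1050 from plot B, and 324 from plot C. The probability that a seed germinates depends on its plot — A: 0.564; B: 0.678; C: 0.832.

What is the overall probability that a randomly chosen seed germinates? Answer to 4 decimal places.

P(G) ≈ 0.6673

Total: 626 + 1050 + 324 = 2000.
P(A) = 626/2000 = 0.313. P(B) = 1050/2000 = 0.525. P(C) = 324/2000 = 0.162.
By the law of total probability,
P(G) = P(G|A)·P(A) + P(G|B)·P(B) + P(G|C)·P(C)
      = 0.564·0.313 + 0.678·0.525 + 0.832·0.162
      = 0.176532 + 0.35595 + 0.134784 = 0.667266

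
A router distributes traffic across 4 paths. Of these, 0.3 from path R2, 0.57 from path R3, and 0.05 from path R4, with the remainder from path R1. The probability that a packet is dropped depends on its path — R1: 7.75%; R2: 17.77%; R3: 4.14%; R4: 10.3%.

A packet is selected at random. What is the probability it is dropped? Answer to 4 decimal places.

P(R1) = 1 − (0.3 + 0.57 + 0.05) = 0.08.
P(L) = P(L|R1)·P(R1) + P(L|R2)·P(R2) + P(L|R3)·P(R3) + P(L|R4)·P(R4)
      = 0.0775·0.08 + 0.1777·0.3 + 0.0414·0.57 + 0.103·0.05
      = 0.0062 + 0.05331 + 0.023598 + 0.00515 = 0.088258

0.0883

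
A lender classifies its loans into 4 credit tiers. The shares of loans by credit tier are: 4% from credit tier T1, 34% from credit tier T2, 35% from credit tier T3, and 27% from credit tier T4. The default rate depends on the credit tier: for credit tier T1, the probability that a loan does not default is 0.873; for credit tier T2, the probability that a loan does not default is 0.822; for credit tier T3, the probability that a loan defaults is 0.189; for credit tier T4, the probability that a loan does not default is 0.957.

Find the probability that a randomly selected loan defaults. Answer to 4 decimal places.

P(D|T1) = 1 − 0.873 = 0.127.
P(D|T2) = 1 − 0.822 = 0.178.
P(D|T4) = 1 − 0.957 = 0.043.
Using total probability over the partition,
P(D) = P(D|T1)·P(T1) + P(D|T2)·P(T2) + P(D|T3)·P(T3) + P(D|T4)·P(T4)
      = 0.127·0.04 + 0.178·0.34 + 0.189·0.35 + 0.043·0.27
      = 0.00508 + 0.06052 + 0.06615 + 0.01161 = 0.14336

P(D) ≈ 0.1434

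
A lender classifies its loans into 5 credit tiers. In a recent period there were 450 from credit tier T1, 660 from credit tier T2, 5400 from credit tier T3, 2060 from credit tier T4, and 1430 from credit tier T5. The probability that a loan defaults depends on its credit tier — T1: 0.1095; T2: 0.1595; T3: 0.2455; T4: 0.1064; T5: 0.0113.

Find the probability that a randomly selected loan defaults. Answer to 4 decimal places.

P(D) ≈ 0.1716

Total: 450 + 660 + 5400 + 2060 + 1430 = 10000.
P(T1) = 450/10000 = 0.045. P(T2) = 660/10000 = 0.066. P(T3) = 5400/10000 = 0.54. P(T4) = 2060/10000 = 0.206. P(T5) = 1430/10000 = 0.143.
P(D) = P(D|T1)·P(T1) + P(D|T2)·P(T2) + P(D|T3)·P(T3) + P(D|T4)·P(T4) + P(D|T5)·P(T5)
      = 0.1095·0.045 + 0.1595·0.066 + 0.2455·0.54 + 0.1064·0.206 + 0.0113·0.143
      = 0.0049275 + 0.010527 + 0.13257 + 0.0219184 + 0.0016159 = 0.1715588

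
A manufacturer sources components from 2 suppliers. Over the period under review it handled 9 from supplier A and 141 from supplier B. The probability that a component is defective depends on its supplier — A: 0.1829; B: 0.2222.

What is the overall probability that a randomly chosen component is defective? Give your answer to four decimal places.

Total: 9 + 141 = 150.
P(A) = 9/150 = 0.06. P(B) = 141/150 = 0.94.
P(D) = P(D|A)·P(A) + P(D|B)·P(B)
      = 0.1829·0.06 + 0.2222·0.94
      = 0.010974 + 0.208868 = 0.219842

P(D) ≈ 0.2198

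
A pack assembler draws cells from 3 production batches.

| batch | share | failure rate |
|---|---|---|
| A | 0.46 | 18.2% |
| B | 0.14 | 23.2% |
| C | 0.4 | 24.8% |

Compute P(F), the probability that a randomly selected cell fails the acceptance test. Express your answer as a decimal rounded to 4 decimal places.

P(F) = P(F|A)·P(A) + P(F|B)·P(B) + P(F|C)·P(C)
      = 0.182·0.46 + 0.232·0.14 + 0.248·0.4
      = 0.08372 + 0.03248 + 0.0992 = 0.2154

0.2154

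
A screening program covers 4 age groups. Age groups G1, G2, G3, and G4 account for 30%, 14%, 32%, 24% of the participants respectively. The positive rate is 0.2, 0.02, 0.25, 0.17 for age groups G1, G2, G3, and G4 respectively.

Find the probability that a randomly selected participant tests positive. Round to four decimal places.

By the law of total probability,
P(T) = P(T|G1)·P(G1) + P(T|G2)·P(G2) + P(T|G3)·P(G3) + P(T|G4)·P(G4)
      = 0.2·0.3 + 0.02·0.14 + 0.25·0.32 + 0.17·0.24
      = 0.06 + 0.0028 + 0.08 + 0.0408 = 0.1836

0.1836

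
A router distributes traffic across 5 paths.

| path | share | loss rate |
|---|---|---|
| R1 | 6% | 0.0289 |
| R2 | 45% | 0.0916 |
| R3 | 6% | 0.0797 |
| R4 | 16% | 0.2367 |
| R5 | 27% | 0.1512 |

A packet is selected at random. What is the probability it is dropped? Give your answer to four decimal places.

Using total probability over the partition,
P(L) = P(L|R1)·P(R1) + P(L|R2)·P(R2) + P(L|R3)·P(R3) + P(L|R4)·P(R4) + P(L|R5)·P(R5)
      = 0.0289·0.06 + 0.0916·0.45 + 0.0797·0.06 + 0.2367·0.16 + 0.1512·0.27
      = 0.001734 + 0.04122 + 0.004782 + 0.037872 + 0.040824 = 0.126432

0.1264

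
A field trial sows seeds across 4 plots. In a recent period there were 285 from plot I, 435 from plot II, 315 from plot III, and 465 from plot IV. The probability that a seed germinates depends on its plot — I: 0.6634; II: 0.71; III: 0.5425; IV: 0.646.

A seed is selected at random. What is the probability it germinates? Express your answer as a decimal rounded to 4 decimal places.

Total: 285 + 435 + 315 + 465 = 1500.
P(I) = 285/1500 = 0.19. P(II) = 435/1500 = 0.29. P(III) = 315/1500 = 0.21. P(IV) = 465/1500 = 0.31.
P(G) = P(G|I)·P(I) + P(G|II)·P(II) + P(G|III)·P(III) + P(G|IV)·P(IV)
      = 0.6634·0.19 + 0.71·0.29 + 0.5425·0.21 + 0.646·0.31
      = 0.126046 + 0.2059 + 0.113925 + 0.20026 = 0.646131

0.6461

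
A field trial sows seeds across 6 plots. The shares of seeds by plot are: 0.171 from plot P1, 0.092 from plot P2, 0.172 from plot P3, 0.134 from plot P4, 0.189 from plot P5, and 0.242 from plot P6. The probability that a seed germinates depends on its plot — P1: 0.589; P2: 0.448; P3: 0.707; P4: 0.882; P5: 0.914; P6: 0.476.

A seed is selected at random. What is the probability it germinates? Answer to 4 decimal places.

0.6697

P(G) = P(G|P1)·P(P1) + P(G|P2)·P(P2) + P(G|P3)·P(P3) + P(G|P4)·P(P4) + P(G|P5)·P(P5) + P(G|P6)·P(P6)
      = 0.589·0.171 + 0.448·0.092 + 0.707·0.172 + 0.882·0.134 + 0.914·0.189 + 0.476·0.242
      = 0.100719 + 0.041216 + 0.121604 + 0.118188 + 0.172746 + 0.115192 = 0.669665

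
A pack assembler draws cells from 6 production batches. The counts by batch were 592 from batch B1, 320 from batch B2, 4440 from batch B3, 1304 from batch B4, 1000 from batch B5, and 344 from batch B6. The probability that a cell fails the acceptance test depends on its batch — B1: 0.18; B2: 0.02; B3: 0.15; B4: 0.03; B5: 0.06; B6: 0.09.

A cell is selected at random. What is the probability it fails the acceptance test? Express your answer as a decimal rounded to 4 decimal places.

Total: 592 + 320 + 4440 + 1304 + 1000 + 344 = 8000.
P(B1) = 592/8000 = 0.074. P(B2) = 320/8000 = 0.04. P(B3) = 4440/8000 = 0.555. P(B4) = 1304/8000 = 0.163. P(B5) = 1000/8000 = 0.125. P(B6) = 344/8000 = 0.043.
P(F) = P(F|B1)·P(B1) + P(F|B2)·P(B2) + P(F|B3)·P(B3) + P(F|B4)·P(B4) + P(F|B5)·P(B5) + P(F|B6)·P(B6)
      = 0.18·0.074 + 0.02·0.04 + 0.15·0.555 + 0.03·0.163 + 0.06·0.125 + 0.09·0.043
      = 0.01332 + 0.0008 + 0.08325 + 0.00489 + 0.0075 + 0.00387 = 0.11363

P(F) ≈ 0.1136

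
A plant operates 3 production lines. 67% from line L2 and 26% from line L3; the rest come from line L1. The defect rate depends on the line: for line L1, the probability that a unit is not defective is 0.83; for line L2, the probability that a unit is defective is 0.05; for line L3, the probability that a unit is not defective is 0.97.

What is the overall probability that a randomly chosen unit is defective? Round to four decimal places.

P(L1) = 1 − (0.67 + 0.26) = 0.07.
P(D|L1) = 1 − 0.83 = 0.17.
P(D|L3) = 1 − 0.97 = 0.03.
By the law of total probability,
P(D) = P(D|L1)·P(L1) + P(D|L2)·P(L2) + P(D|L3)·P(L3)
      = 0.17·0.07 + 0.05·0.67 + 0.03·0.26
      = 0.0119 + 0.0335 + 0.0078 = 0.0532

0.0532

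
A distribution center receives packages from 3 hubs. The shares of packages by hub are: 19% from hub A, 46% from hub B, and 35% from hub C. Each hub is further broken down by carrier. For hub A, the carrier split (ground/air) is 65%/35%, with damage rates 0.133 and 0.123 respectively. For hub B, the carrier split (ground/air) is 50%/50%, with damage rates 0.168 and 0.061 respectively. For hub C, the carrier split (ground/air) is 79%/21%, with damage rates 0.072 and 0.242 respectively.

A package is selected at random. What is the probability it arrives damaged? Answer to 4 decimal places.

P(D|A) = 0.65·0.133 + 0.35·0.123 = 0.08645 + 0.04305 = 0.1295
P(D|B) = 0.5·0.168 + 0.5·0.061 = 0.084 + 0.0305 = 0.1145
P(D|C) = 0.79·0.072 + 0.21·0.242 = 0.05688 + 0.05082 = 0.1077
Then overall,
P(D) = 0.19·0.1295 + 0.46·0.1145 + 0.35·0.1077
      = 0.024605 + 0.05267 + 0.037695 = 0.11497

P(D) ≈ 0.1150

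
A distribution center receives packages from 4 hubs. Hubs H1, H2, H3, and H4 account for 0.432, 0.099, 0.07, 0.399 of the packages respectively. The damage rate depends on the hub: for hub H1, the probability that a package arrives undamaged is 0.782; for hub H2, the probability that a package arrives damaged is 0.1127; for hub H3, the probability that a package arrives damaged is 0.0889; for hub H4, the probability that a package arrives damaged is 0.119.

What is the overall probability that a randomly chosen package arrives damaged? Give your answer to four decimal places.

P(D|H1) = 1 − 0.782 = 0.218.
P(D) = P(D|H1)·P(H1) + P(D|H2)·P(H2) + P(D|H3)·P(H3) + P(D|H4)·P(H4)
      = 0.218·0.432 + 0.1127·0.099 + 0.0889·0.07 + 0.119·0.399
      = 0.094176 + 0.0111573 + 0.006223 + 0.047481 = 0.1590373

P(D) ≈ 0.1590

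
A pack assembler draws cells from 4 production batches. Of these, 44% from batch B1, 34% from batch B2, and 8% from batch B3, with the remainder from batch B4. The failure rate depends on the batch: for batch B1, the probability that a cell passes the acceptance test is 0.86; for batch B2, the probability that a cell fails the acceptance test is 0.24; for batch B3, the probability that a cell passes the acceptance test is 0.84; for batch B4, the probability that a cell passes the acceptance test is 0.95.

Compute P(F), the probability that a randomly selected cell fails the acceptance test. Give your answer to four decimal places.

P(F) ≈ 0.1630

P(B4) = 1 − (0.44 + 0.34 + 0.08) = 0.14.
P(F|B1) = 1 − 0.86 = 0.14.
P(F|B3) = 1 − 0.84 = 0.16.
P(F|B4) = 1 − 0.95 = 0.05.
P(F) = P(F|B1)·P(B1) + P(F|B2)·P(B2) + P(F|B3)·P(B3) + P(F|B4)·P(B4)
      = 0.14·0.44 + 0.24·0.34 + 0.16·0.08 + 0.05·0.14
      = 0.0616 + 0.0816 + 0.0128 + 0.007 = 0.163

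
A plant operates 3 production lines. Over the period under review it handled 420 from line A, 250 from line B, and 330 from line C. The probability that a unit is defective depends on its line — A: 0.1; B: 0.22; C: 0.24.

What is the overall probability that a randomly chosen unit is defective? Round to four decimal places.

Total: 420 + 250 + 330 = 1000.
P(A) = 420/1000 = 0.42. P(B) = 250/1000 = 0.25. P(C) = 330/1000 = 0.33.
P(D) = P(D|A)·P(A) + P(D|B)·P(B) + P(D|C)·P(C)
      = 0.1·0.42 + 0.22·0.25 + 0.24·0.33
      = 0.042 + 0.055 + 0.0792 = 0.1762

P(D) ≈ 0.1762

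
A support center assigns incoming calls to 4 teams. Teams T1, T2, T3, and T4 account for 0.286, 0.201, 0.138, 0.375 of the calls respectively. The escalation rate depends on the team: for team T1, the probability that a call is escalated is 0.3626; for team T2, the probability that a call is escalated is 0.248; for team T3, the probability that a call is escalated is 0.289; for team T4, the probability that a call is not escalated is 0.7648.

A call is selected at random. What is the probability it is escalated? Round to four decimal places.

P(E) ≈ 0.2816

P(E|T4) = 1 − 0.7648 = 0.2352.
P(E) = P(E|T1)·P(T1) + P(E|T2)·P(T2) + P(E|T3)·P(T3) + P(E|T4)·P(T4)
      = 0.3626·0.286 + 0.248·0.201 + 0.289·0.138 + 0.2352·0.375
      = 0.1037036 + 0.049848 + 0.039882 + 0.0882 = 0.2816336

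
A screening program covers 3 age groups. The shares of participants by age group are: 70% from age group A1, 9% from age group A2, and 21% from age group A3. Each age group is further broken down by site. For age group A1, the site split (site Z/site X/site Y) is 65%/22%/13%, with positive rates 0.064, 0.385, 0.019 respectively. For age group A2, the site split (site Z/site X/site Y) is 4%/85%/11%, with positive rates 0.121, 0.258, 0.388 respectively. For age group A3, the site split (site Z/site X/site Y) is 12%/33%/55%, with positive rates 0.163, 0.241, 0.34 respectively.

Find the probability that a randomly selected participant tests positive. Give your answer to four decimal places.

P(T|A1) = 0.65·0.064 + 0.22·0.385 + 0.13·0.019 = 0.0416 + 0.0847 + 0.00247 = 0.12877
P(T|A2) = 0.04·0.121 + 0.85·0.258 + 0.11·0.388 = 0.00484 + 0.2193 + 0.04268 = 0.26682
P(T|A3) = 0.12·0.163 + 0.33·0.241 + 0.55·0.34 = 0.01956 + 0.07953 + 0.187 = 0.28609
By total probability over the outer partition,
P(T) = 0.7·0.12877 + 0.09·0.26682 + 0.21·0.28609
      = 0.090139 + 0.0240138 + 0.0600789 = 0.1742317

0.1742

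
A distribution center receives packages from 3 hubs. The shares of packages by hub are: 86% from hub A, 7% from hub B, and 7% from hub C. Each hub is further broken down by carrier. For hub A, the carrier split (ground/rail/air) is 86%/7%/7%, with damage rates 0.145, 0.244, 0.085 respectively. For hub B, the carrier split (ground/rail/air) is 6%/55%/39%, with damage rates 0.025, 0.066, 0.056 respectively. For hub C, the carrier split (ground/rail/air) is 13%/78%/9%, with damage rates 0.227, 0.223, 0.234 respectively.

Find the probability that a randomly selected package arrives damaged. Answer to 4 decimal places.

P(D) ≈ 0.1469

P(D|A) = 0.86·0.145 + 0.07·0.244 + 0.07·0.085 = 0.1247 + 0.01708 + 0.00595 = 0.14773
P(D|B) = 0.06·0.025 + 0.55·0.066 + 0.39·0.056 = 0.0015 + 0.0363 + 0.02184 = 0.05964
P(D|C) = 0.13·0.227 + 0.78·0.223 + 0.09·0.234 = 0.02951 + 0.17394 + 0.02106 = 0.22451
Then overall,
P(D) = 0.86·0.14773 + 0.07·0.05964 + 0.07·0.22451
      = 0.1270478 + 0.0041748 + 0.0157157 = 0.1469383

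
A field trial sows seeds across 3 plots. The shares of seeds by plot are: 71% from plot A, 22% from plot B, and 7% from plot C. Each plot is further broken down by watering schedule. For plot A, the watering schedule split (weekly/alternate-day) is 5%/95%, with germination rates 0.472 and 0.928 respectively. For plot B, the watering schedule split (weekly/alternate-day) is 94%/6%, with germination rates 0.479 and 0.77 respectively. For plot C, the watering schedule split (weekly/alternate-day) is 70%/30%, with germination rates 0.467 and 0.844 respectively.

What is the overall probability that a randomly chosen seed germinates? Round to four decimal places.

P(G|A) = 0.05·0.472 + 0.95·0.928 = 0.0236 + 0.8816 = 0.9052
P(G|B) = 0.94·0.479 + 0.06·0.77 = 0.45026 + 0.0462 = 0.49646
P(G|C) = 0.7·0.467 + 0.3·0.844 = 0.3269 + 0.2532 = 0.5801
Then overall,
P(G) = 0.71·0.9052 + 0.22·0.49646 + 0.07·0.5801
      = 0.642692 + 0.1092212 + 0.040607 = 0.7925202

0.7925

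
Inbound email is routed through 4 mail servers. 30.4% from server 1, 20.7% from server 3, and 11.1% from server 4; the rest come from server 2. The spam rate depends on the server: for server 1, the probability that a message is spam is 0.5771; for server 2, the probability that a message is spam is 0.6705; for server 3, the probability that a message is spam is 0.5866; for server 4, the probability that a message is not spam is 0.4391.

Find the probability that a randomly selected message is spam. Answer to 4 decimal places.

P(2) = 1 − (0.304 + 0.207 + 0.111) = 0.378.
P(S|4) = 1 − 0.4391 = 0.5609.
P(S) = P(S|1)·P(1) + P(S|2)·P(2) + P(S|3)·P(3) + P(S|4)·P(4)
      = 0.5771·0.304 + 0.6705·0.378 + 0.5866·0.207 + 0.5609·0.111
      = 0.1754384 + 0.253449 + 0.1214262 + 0.0622599 = 0.6125735

0.6126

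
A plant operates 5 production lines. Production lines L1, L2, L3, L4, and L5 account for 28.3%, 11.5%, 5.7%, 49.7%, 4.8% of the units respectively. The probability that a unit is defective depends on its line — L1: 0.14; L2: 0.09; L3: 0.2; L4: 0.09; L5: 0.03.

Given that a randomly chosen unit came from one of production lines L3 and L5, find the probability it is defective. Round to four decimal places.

Let S = {L3, L5}.
P(S) = 0.057 + 0.048 = 0.105.
P(D ∩ S) = 0.2·0.057 + 0.03·0.048 = 0.0114 + 0.00144 = 0.01284.
P(D | S) = 0.01284 / 0.105 = 0.122286…

P(D|S) ≈ 0.1223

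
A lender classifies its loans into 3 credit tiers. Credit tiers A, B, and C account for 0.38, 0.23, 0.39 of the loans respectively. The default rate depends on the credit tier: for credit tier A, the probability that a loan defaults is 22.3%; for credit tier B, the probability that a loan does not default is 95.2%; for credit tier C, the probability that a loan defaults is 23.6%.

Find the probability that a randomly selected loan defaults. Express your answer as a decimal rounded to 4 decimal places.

0.1878

P(D|B) = 1 − 0.952 = 0.048.
P(D) = P(D|A)·P(A) + P(D|B)·P(B) + P(D|C)·P(C)
      = 0.223·0.38 + 0.048·0.23 + 0.236·0.39
      = 0.08474 + 0.01104 + 0.09204 = 0.18782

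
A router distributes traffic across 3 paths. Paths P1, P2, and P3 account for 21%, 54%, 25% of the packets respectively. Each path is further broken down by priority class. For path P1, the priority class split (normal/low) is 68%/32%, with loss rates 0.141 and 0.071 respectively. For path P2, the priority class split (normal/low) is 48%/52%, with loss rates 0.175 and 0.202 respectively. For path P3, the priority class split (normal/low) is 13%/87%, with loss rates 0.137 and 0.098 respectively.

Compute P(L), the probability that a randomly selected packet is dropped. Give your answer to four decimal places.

0.1528

P(L|P1) = 0.68·0.141 + 0.32·0.071 = 0.09588 + 0.02272 = 0.1186
P(L|P2) = 0.48·0.175 + 0.52·0.202 = 0.084 + 0.10504 = 0.18904
P(L|P3) = 0.13·0.137 + 0.87·0.098 = 0.01781 + 0.08526 = 0.10307
By total probability over the outer partition,
P(L) = 0.21·0.1186 + 0.54·0.18904 + 0.25·0.10307
      = 0.024906 + 0.1020816 + 0.0257675 = 0.1527551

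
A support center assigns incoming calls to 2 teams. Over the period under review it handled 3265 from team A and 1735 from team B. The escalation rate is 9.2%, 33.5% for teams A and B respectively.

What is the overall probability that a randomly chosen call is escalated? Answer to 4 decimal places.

0.1763

Total: 3265 + 1735 = 5000.
P(A) = 3265/5000 = 0.653. P(B) = 1735/5000 = 0.347.
Using total probability over the partition,
P(E) = P(E|A)·P(A) + P(E|B)·P(B)
      = 0.092·0.653 + 0.335·0.347
      = 0.060076 + 0.116245 = 0.176321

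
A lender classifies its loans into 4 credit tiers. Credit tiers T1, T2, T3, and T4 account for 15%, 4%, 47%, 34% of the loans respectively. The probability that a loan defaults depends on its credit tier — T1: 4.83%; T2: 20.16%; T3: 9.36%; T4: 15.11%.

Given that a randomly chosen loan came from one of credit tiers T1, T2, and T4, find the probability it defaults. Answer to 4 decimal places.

P(D|S) ≈ 0.1258

Let S = {T1, T2, T4}.
P(S) = 0.15 + 0.04 + 0.34 = 0.53.
P(D ∩ S) = 0.0483·0.15 + 0.2016·0.04 + 0.1511·0.34 = 0.007245 + 0.008064 + 0.051374 = 0.066683.
P(D | S) = 0.066683 / 0.53 = 0.125817…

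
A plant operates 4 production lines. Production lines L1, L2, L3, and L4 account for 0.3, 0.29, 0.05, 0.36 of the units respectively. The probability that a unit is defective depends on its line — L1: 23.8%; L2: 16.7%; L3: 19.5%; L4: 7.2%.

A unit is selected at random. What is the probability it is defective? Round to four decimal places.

P(D) = P(D|L1)·P(L1) + P(D|L2)·P(L2) + P(D|L3)·P(L3) + P(D|L4)·P(L4)
      = 0.238·0.3 + 0.167·0.29 + 0.195·0.05 + 0.072·0.36
      = 0.0714 + 0.04843 + 0.00975 + 0.02592 = 0.1555

P(D) ≈ 0.1555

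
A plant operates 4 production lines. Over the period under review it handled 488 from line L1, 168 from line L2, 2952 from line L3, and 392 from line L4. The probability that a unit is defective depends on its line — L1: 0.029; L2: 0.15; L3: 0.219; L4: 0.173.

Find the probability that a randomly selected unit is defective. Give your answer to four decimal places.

0.1884

Total: 488 + 168 + 2952 + 392 = 4000.
P(L1) = 488/4000 = 0.122. P(L2) = 168/4000 = 0.042. P(L3) = 2952/4000 = 0.738. P(L4) = 392/4000 = 0.098.
P(D) = P(D|L1)·P(L1) + P(D|L2)·P(L2) + P(D|L3)·P(L3) + P(D|L4)·P(L4)
      = 0.029·0.122 + 0.15·0.042 + 0.219·0.738 + 0.173·0.098
      = 0.003538 + 0.0063 + 0.161622 + 0.016954 = 0.188414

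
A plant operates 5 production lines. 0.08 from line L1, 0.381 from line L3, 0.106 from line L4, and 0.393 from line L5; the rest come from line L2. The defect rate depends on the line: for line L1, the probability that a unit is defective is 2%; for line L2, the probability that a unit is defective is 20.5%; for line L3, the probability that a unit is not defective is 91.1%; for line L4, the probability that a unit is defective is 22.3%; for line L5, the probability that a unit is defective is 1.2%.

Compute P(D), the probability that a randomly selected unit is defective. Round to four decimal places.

P(L2) = 1 − (0.08 + 0.381 + 0.106 + 0.393) = 0.04.
P(D|L3) = 1 − 0.911 = 0.089.
Using total probability over the partition,
P(D) = P(D|L1)·P(L1) + P(D|L2)·P(L2) + P(D|L3)·P(L3) + P(D|L4)·P(L4) + P(D|L5)·P(L5)
      = 0.02·0.08 + 0.205·0.04 + 0.089·0.381 + 0.223·0.106 + 0.012·0.393
      = 0.0016 + 0.0082 + 0.033909 + 0.023638 + 0.004716 = 0.072063

P(D) ≈ 0.0721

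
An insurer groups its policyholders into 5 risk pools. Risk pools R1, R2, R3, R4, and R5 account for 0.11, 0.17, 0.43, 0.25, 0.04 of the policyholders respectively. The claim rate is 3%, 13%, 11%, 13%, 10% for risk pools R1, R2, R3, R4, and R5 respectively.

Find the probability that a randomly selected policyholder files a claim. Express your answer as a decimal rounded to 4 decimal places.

0.1092

P(C) = P(C|R1)·P(R1) + P(C|R2)·P(R2) + P(C|R3)·P(R3) + P(C|R4)·P(R4) + P(C|R5)·P(R5)
      = 0.03·0.11 + 0.13·0.17 + 0.11·0.43 + 0.13·0.25 + 0.1·0.04
      = 0.0033 + 0.0221 + 0.0473 + 0.0325 + 0.004 = 0.1092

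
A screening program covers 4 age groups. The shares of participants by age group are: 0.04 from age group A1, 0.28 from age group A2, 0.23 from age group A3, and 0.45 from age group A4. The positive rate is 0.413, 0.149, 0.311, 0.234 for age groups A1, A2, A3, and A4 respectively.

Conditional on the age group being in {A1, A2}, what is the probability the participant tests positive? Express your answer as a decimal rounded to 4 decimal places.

Let S = {A1, A2}.
P(S) = 0.04 + 0.28 = 0.32.
P(T ∩ S) = 0.413·0.04 + 0.149·0.28 = 0.01652 + 0.04172 = 0.05824.
P(T | S) = 0.05824 / 0.32 = 0.182000…

0.1820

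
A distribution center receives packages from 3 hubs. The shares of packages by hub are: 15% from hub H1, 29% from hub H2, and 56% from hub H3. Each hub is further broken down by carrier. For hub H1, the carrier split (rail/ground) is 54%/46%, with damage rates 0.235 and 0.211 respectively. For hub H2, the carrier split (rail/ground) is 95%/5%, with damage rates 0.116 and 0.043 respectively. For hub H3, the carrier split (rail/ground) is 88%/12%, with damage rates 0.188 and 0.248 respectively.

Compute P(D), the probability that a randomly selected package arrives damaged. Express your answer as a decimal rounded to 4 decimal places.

P(D|H1) = 0.54·0.235 + 0.46·0.211 = 0.1269 + 0.09706 = 0.22396
P(D|H2) = 0.95·0.116 + 0.05·0.043 = 0.1102 + 0.00215 = 0.11235
P(D|H3) = 0.88·0.188 + 0.12·0.248 = 0.16544 + 0.02976 = 0.1952
By total probability over the outer partition,
P(D) = 0.15·0.22396 + 0.29·0.11235 + 0.56·0.1952
      = 0.033594 + 0.0325815 + 0.109312 = 0.1754875

P(D) ≈ 0.1755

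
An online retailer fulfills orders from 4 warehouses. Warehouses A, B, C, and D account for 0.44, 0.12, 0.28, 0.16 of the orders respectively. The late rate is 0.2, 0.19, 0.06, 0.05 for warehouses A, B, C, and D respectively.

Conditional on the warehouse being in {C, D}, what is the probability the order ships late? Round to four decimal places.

0.0564

Let S = {C, D}.
P(S) = 0.28 + 0.16 = 0.44.
P(L ∩ S) = 0.06·0.28 + 0.05·0.16 = 0.0168 + 0.008 = 0.0248.
P(L | S) = 0.0248 / 0.44 = 0.056364…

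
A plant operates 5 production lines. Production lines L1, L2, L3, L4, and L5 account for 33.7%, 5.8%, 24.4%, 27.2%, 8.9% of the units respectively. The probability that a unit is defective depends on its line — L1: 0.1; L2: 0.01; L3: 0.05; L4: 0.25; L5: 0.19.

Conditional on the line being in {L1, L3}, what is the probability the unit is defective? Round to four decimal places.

Let S = {L1, L3}.
P(S) = 0.337 + 0.244 = 0.581.
P(D ∩ S) = 0.1·0.337 + 0.05·0.244 = 0.0337 + 0.0122 = 0.0459.
P(D | S) = 0.0459 / 0.581 = 0.079002…

P(D|S) ≈ 0.0790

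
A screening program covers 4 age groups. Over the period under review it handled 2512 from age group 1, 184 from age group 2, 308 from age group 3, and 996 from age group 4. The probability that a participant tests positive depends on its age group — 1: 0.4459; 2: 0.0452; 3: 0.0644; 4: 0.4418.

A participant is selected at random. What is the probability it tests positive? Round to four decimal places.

0.3971

Total: 2512 + 184 + 308 + 996 = 4000.
P(1) = 2512/4000 = 0.628. P(2) = 184/4000 = 0.046. P(3) = 308/4000 = 0.077. P(4) = 996/4000 = 0.249.
P(T) = P(T|1)·P(1) + P(T|2)·P(2) + P(T|3)·P(3) + P(T|4)·P(4)
      = 0.4459·0.628 + 0.0452·0.046 + 0.0644·0.077 + 0.4418·0.249
      = 0.2800252 + 0.0020792 + 0.0049588 + 0.1100082 = 0.3970714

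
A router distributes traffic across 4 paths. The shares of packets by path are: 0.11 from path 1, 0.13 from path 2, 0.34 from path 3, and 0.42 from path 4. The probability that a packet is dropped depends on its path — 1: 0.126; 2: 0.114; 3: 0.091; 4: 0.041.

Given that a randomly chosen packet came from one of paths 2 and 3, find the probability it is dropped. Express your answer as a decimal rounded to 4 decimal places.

Let S = {2, 3}.
P(S) = 0.13 + 0.34 = 0.47.
P(L ∩ S) = 0.114·0.13 + 0.091·0.34 = 0.01482 + 0.03094 = 0.04576.
P(L | S) = 0.04576 / 0.47 = 0.097362…

P(L|S) ≈ 0.0974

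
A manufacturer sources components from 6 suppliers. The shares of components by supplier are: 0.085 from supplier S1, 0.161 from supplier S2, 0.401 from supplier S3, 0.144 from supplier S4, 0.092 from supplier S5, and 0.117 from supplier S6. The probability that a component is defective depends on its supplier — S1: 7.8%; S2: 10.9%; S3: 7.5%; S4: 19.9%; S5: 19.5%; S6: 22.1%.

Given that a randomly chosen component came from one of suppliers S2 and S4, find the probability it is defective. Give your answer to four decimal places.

Let S = {S2, S4}.
P(S) = 0.161 + 0.144 = 0.305.
P(D ∩ S) = 0.109·0.161 + 0.199·0.144 = 0.017549 + 0.028656 = 0.046205.
P(D | S) = 0.046205 / 0.305 = 0.151492…

0.1515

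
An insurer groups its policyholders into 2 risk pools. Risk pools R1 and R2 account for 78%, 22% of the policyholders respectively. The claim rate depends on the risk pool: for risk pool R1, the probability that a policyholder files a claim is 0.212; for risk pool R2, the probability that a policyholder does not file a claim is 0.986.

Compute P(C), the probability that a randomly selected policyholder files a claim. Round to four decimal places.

0.1684

P(C|R2) = 1 − 0.986 = 0.014.
P(C) = P(C|R1)·P(R1) + P(C|R2)·P(R2)
      = 0.212·0.78 + 0.014·0.22
      = 0.16536 + 0.00308 = 0.16844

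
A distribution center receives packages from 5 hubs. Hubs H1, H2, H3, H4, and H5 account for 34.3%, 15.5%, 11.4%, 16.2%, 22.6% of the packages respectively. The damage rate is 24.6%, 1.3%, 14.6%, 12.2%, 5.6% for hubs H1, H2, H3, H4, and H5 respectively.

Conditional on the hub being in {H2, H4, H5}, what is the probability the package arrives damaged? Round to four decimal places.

Let S = {H2, H4, H5}.
P(S) = 0.155 + 0.162 + 0.226 = 0.543.
P(D ∩ S) = 0.013·0.155 + 0.122·0.162 + 0.056·0.226 = 0.002015 + 0.019764 + 0.012656 = 0.034435.
P(D | S) = 0.034435 / 0.543 = 0.063416…

0.0634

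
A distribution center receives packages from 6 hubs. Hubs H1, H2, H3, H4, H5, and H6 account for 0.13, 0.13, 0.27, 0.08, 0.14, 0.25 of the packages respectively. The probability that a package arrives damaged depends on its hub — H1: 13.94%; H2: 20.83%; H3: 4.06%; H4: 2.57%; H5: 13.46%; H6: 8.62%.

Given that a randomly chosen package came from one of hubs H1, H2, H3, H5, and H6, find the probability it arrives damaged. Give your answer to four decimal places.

0.1050

Let S = {H1, H2, H3, H5, H6}.
P(S) = 0.13 + 0.13 + 0.27 + 0.14 + 0.25 = 0.92.
P(D ∩ S) = 0.1394·0.13 + 0.2083·0.13 + 0.0406·0.27 + 0.1346·0.14 + 0.0862·0.25 = 0.018122 + 0.027079 + 0.010962 + 0.018844 + 0.02155 = 0.096557.
P(D | S) = 0.096557 / 0.92 = 0.104953…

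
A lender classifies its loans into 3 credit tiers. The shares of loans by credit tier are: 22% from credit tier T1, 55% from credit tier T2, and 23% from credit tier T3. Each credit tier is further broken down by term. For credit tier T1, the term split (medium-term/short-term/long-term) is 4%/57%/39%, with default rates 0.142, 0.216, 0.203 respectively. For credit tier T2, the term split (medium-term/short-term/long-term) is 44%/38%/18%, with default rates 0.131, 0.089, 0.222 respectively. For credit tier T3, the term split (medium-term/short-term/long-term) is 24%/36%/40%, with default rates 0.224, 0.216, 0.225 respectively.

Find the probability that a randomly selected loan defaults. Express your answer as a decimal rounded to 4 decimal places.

P(D) ≈ 0.1690

P(D|T1) = 0.04·0.142 + 0.57·0.216 + 0.39·0.203 = 0.00568 + 0.12312 + 0.07917 = 0.20797
P(D|T2) = 0.44·0.131 + 0.38·0.089 + 0.18·0.222 = 0.05764 + 0.03382 + 0.03996 = 0.13142
P(D|T3) = 0.24·0.224 + 0.36·0.216 + 0.4·0.225 = 0.05376 + 0.07776 + 0.09 = 0.22152
By total probability over the outer partition,
P(D) = 0.22·0.20797 + 0.55·0.13142 + 0.23·0.22152
      = 0.0457534 + 0.072281 + 0.0509496 = 0.168984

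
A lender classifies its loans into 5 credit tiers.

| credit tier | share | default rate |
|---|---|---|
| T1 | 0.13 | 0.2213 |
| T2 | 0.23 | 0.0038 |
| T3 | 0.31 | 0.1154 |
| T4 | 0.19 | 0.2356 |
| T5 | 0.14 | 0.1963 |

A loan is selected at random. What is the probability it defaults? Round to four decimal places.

P(D) = P(D|T1)·P(T1) + P(D|T2)·P(T2) + P(D|T3)·P(T3) + P(D|T4)·P(T4) + P(D|T5)·P(T5)
      = 0.2213·0.13 + 0.0038·0.23 + 0.1154·0.31 + 0.2356·0.19 + 0.1963·0.14
      = 0.028769 + 0.000874 + 0.035774 + 0.044764 + 0.027482 = 0.137663

P(D) ≈ 0.1377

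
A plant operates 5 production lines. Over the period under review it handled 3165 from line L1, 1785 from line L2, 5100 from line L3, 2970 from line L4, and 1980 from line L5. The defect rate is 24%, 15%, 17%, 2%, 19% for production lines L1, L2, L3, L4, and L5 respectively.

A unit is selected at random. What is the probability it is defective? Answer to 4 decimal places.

Total: 3165 + 1785 + 5100 + 2970 + 1980 = 15000.
P(L1) = 3165/15000 = 0.211. P(L2) = 1785/15000 = 0.119. P(L3) = 5100/15000 = 0.34. P(L4) = 2970/15000 = 0.198. P(L5) = 1980/15000 = 0.132.
Using total probability over the partition,
P(D) = P(D|L1)·P(L1) + P(D|L2)·P(L2) + P(D|L3)·P(L3) + P(D|L4)·P(L4) + P(D|L5)·P(L5)
      = 0.24·0.211 + 0.15·0.119 + 0.17·0.34 + 0.02·0.198 + 0.19·0.132
      = 0.05064 + 0.01785 + 0.0578 + 0.00396 + 0.02508 = 0.15533

0.1553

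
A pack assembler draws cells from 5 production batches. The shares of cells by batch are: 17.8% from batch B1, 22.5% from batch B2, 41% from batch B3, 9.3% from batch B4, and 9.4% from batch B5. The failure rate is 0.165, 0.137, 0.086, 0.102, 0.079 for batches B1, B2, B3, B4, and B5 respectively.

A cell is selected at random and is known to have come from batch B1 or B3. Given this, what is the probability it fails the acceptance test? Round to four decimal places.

Let S = {B1, B3}.
P(S) = 0.178 + 0.41 = 0.588.
P(F ∩ S) = 0.165·0.178 + 0.086·0.41 = 0.02937 + 0.03526 = 0.06463.
P(F | S) = 0.06463 / 0.588 = 0.109915…

0.1099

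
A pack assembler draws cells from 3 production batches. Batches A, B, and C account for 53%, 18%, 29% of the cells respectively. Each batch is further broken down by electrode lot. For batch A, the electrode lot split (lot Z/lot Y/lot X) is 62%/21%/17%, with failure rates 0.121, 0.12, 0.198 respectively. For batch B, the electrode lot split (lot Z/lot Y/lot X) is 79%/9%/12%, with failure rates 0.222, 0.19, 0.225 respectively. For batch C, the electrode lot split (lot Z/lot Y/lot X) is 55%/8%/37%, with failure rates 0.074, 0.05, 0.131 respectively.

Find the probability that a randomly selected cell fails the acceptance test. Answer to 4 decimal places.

P(F|A) = 0.62·0.121 + 0.21·0.12 + 0.17·0.198 = 0.07502 + 0.0252 + 0.03366 = 0.13388
P(F|B) = 0.79·0.222 + 0.09·0.19 + 0.12·0.225 = 0.17538 + 0.0171 + 0.027 = 0.21948
P(F|C) = 0.55·0.074 + 0.08·0.05 + 0.37·0.131 = 0.0407 + 0.004 + 0.04847 = 0.09317
Then overall,
P(F) = 0.53·0.13388 + 0.18·0.21948 + 0.29·0.09317
      = 0.0709564 + 0.0395064 + 0.0270193 = 0.1374821

0.1375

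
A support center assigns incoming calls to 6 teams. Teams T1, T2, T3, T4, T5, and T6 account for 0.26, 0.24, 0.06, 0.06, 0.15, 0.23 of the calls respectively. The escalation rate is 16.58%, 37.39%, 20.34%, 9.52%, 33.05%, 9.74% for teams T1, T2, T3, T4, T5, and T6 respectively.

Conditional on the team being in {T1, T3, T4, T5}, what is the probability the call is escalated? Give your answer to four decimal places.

0.2087

Let S = {T1, T3, T4, T5}.
P(S) = 0.26 + 0.06 + 0.06 + 0.15 = 0.53.
P(E ∩ S) = 0.1658·0.26 + 0.2034·0.06 + 0.0952·0.06 + 0.3305·0.15 = 0.043108 + 0.012204 + 0.005712 + 0.049575 = 0.110599.
P(E | S) = 0.110599 / 0.53 = 0.208677…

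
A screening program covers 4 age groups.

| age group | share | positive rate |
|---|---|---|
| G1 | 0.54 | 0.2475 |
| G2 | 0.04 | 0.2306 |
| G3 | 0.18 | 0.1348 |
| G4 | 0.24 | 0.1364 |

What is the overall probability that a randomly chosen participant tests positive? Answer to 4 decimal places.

P(T) = P(T|G1)·P(G1) + P(T|G2)·P(G2) + P(T|G3)·P(G3) + P(T|G4)·P(G4)
      = 0.2475·0.54 + 0.2306·0.04 + 0.1348·0.18 + 0.1364·0.24
      = 0.13365 + 0.009224 + 0.024264 + 0.032736 = 0.199874

0.1999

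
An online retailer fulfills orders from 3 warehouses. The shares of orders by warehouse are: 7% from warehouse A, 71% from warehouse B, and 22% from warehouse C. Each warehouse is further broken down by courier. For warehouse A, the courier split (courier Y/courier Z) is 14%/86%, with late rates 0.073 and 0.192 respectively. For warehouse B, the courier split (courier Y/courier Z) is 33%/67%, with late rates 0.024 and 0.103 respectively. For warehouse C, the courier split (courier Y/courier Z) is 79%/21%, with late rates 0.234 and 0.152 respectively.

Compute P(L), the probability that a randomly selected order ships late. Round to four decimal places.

P(L|A) = 0.14·0.073 + 0.86·0.192 = 0.01022 + 0.16512 = 0.17534
P(L|B) = 0.33·0.024 + 0.67·0.103 = 0.00792 + 0.06901 = 0.07693
P(L|C) = 0.79·0.234 + 0.21·0.152 = 0.18486 + 0.03192 = 0.21678
By total probability over the outer partition,
P(L) = 0.07·0.17534 + 0.71·0.07693 + 0.22·0.21678
      = 0.0122738 + 0.0546203 + 0.0476916 = 0.1145857

P(L) ≈ 0.1146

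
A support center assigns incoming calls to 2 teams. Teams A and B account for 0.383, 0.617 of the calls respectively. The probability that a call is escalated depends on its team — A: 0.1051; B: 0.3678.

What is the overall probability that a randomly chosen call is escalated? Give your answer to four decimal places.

0.2672

By the law of total probability,
P(E) = P(E|A)·P(A) + P(E|B)·P(B)
      = 0.1051·0.383 + 0.3678·0.617
      = 0.0402533 + 0.2269326 = 0.2671859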